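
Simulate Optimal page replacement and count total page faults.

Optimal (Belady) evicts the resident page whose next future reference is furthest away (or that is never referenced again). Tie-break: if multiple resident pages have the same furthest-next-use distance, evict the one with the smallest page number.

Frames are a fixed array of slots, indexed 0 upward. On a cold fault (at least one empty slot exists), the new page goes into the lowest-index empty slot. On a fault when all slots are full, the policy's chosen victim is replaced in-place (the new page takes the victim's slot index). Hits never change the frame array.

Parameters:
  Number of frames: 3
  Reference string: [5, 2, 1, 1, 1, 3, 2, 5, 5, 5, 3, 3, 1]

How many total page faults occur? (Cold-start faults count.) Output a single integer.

Step 0: ref 5 → FAULT, frames=[5,-,-]
Step 1: ref 2 → FAULT, frames=[5,2,-]
Step 2: ref 1 → FAULT, frames=[5,2,1]
Step 3: ref 1 → HIT, frames=[5,2,1]
Step 4: ref 1 → HIT, frames=[5,2,1]
Step 5: ref 3 → FAULT (evict 1), frames=[5,2,3]
Step 6: ref 2 → HIT, frames=[5,2,3]
Step 7: ref 5 → HIT, frames=[5,2,3]
Step 8: ref 5 → HIT, frames=[5,2,3]
Step 9: ref 5 → HIT, frames=[5,2,3]
Step 10: ref 3 → HIT, frames=[5,2,3]
Step 11: ref 3 → HIT, frames=[5,2,3]
Step 12: ref 1 → FAULT (evict 2), frames=[5,1,3]
Total faults: 5

Answer: 5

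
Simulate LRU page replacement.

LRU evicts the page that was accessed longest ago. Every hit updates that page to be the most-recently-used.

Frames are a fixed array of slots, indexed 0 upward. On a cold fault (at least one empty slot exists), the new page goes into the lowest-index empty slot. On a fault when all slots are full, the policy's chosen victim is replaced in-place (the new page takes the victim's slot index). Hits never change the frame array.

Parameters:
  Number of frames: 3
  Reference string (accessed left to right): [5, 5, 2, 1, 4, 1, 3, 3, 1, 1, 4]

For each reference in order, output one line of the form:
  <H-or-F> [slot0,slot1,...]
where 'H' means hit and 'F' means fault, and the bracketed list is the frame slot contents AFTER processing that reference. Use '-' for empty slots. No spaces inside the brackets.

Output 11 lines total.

F [5,-,-]
H [5,-,-]
F [5,2,-]
F [5,2,1]
F [4,2,1]
H [4,2,1]
F [4,3,1]
H [4,3,1]
H [4,3,1]
H [4,3,1]
H [4,3,1]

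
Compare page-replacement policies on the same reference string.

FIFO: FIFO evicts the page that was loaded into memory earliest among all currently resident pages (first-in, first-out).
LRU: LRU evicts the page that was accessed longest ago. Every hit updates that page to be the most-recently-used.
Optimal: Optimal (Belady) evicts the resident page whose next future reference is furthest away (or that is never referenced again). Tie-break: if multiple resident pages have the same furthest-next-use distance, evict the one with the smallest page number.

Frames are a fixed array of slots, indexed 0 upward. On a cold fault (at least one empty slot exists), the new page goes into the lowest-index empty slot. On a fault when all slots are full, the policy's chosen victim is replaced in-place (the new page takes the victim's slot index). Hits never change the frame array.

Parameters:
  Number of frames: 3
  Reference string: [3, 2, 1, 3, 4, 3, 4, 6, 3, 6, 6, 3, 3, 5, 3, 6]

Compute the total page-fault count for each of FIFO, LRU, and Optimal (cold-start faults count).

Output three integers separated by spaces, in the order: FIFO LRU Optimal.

Answer: 7 6 6

Derivation:
--- FIFO ---
  step 0: ref 3 -> FAULT, frames=[3,-,-] (faults so far: 1)
  step 1: ref 2 -> FAULT, frames=[3,2,-] (faults so far: 2)
  step 2: ref 1 -> FAULT, frames=[3,2,1] (faults so far: 3)
  step 3: ref 3 -> HIT, frames=[3,2,1] (faults so far: 3)
  step 4: ref 4 -> FAULT, evict 3, frames=[4,2,1] (faults so far: 4)
  step 5: ref 3 -> FAULT, evict 2, frames=[4,3,1] (faults so far: 5)
  step 6: ref 4 -> HIT, frames=[4,3,1] (faults so far: 5)
  step 7: ref 6 -> FAULT, evict 1, frames=[4,3,6] (faults so far: 6)
  step 8: ref 3 -> HIT, frames=[4,3,6] (faults so far: 6)
  step 9: ref 6 -> HIT, frames=[4,3,6] (faults so far: 6)
  step 10: ref 6 -> HIT, frames=[4,3,6] (faults so far: 6)
  step 11: ref 3 -> HIT, frames=[4,3,6] (faults so far: 6)
  step 12: ref 3 -> HIT, frames=[4,3,6] (faults so far: 6)
  step 13: ref 5 -> FAULT, evict 4, frames=[5,3,6] (faults so far: 7)
  step 14: ref 3 -> HIT, frames=[5,3,6] (faults so far: 7)
  step 15: ref 6 -> HIT, frames=[5,3,6] (faults so far: 7)
  FIFO total faults: 7
--- LRU ---
  step 0: ref 3 -> FAULT, frames=[3,-,-] (faults so far: 1)
  step 1: ref 2 -> FAULT, frames=[3,2,-] (faults so far: 2)
  step 2: ref 1 -> FAULT, frames=[3,2,1] (faults so far: 3)
  step 3: ref 3 -> HIT, frames=[3,2,1] (faults so far: 3)
  step 4: ref 4 -> FAULT, evict 2, frames=[3,4,1] (faults so far: 4)
  step 5: ref 3 -> HIT, frames=[3,4,1] (faults so far: 4)
  step 6: ref 4 -> HIT, frames=[3,4,1] (faults so far: 4)
  step 7: ref 6 -> FAULT, evict 1, frames=[3,4,6] (faults so far: 5)
  step 8: ref 3 -> HIT, frames=[3,4,6] (faults so far: 5)
  step 9: ref 6 -> HIT, frames=[3,4,6] (faults so far: 5)
  step 10: ref 6 -> HIT, frames=[3,4,6] (faults so far: 5)
  step 11: ref 3 -> HIT, frames=[3,4,6] (faults so far: 5)
  step 12: ref 3 -> HIT, frames=[3,4,6] (faults so far: 5)
  step 13: ref 5 -> FAULT, evict 4, frames=[3,5,6] (faults so far: 6)
  step 14: ref 3 -> HIT, frames=[3,5,6] (faults so far: 6)
  step 15: ref 6 -> HIT, frames=[3,5,6] (faults so far: 6)
  LRU total faults: 6
--- Optimal ---
  step 0: ref 3 -> FAULT, frames=[3,-,-] (faults so far: 1)
  step 1: ref 2 -> FAULT, frames=[3,2,-] (faults so far: 2)
  step 2: ref 1 -> FAULT, frames=[3,2,1] (faults so far: 3)
  step 3: ref 3 -> HIT, frames=[3,2,1] (faults so far: 3)
  step 4: ref 4 -> FAULT, evict 1, frames=[3,2,4] (faults so far: 4)
  step 5: ref 3 -> HIT, frames=[3,2,4] (faults so far: 4)
  step 6: ref 4 -> HIT, frames=[3,2,4] (faults so far: 4)
  step 7: ref 6 -> FAULT, evict 2, frames=[3,6,4] (faults so far: 5)
  step 8: ref 3 -> HIT, frames=[3,6,4] (faults so far: 5)
  step 9: ref 6 -> HIT, frames=[3,6,4] (faults so far: 5)
  step 10: ref 6 -> HIT, frames=[3,6,4] (faults so far: 5)
  step 11: ref 3 -> HIT, frames=[3,6,4] (faults so far: 5)
  step 12: ref 3 -> HIT, frames=[3,6,4] (faults so far: 5)
  step 13: ref 5 -> FAULT, evict 4, frames=[3,6,5] (faults so far: 6)
  step 14: ref 3 -> HIT, frames=[3,6,5] (faults so far: 6)
  step 15: ref 6 -> HIT, frames=[3,6,5] (faults so far: 6)
  Optimal total faults: 6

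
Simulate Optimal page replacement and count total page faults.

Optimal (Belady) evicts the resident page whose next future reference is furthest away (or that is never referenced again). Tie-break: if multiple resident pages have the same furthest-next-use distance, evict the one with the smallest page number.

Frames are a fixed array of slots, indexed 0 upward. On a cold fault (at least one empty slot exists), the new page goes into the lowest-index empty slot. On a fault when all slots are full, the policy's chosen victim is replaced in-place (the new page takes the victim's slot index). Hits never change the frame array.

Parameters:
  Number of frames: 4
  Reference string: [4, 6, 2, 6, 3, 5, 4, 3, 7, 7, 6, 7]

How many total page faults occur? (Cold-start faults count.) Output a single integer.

Step 0: ref 4 → FAULT, frames=[4,-,-,-]
Step 1: ref 6 → FAULT, frames=[4,6,-,-]
Step 2: ref 2 → FAULT, frames=[4,6,2,-]
Step 3: ref 6 → HIT, frames=[4,6,2,-]
Step 4: ref 3 → FAULT, frames=[4,6,2,3]
Step 5: ref 5 → FAULT (evict 2), frames=[4,6,5,3]
Step 6: ref 4 → HIT, frames=[4,6,5,3]
Step 7: ref 3 → HIT, frames=[4,6,5,3]
Step 8: ref 7 → FAULT (evict 3), frames=[4,6,5,7]
Step 9: ref 7 → HIT, frames=[4,6,5,7]
Step 10: ref 6 → HIT, frames=[4,6,5,7]
Step 11: ref 7 → HIT, frames=[4,6,5,7]
Total faults: 6

Answer: 6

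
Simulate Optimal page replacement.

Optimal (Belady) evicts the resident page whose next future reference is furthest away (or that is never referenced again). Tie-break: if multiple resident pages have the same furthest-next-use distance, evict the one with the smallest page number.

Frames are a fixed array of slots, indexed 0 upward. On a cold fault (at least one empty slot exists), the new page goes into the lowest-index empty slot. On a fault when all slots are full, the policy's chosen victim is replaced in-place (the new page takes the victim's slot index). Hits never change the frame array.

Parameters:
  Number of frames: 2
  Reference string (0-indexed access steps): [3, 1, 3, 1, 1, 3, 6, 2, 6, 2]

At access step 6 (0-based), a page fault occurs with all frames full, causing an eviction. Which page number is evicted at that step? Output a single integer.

Answer: 1

Derivation:
Step 0: ref 3 -> FAULT, frames=[3,-]
Step 1: ref 1 -> FAULT, frames=[3,1]
Step 2: ref 3 -> HIT, frames=[3,1]
Step 3: ref 1 -> HIT, frames=[3,1]
Step 4: ref 1 -> HIT, frames=[3,1]
Step 5: ref 3 -> HIT, frames=[3,1]
Step 6: ref 6 -> FAULT, evict 1, frames=[3,6]
At step 6: evicted page 1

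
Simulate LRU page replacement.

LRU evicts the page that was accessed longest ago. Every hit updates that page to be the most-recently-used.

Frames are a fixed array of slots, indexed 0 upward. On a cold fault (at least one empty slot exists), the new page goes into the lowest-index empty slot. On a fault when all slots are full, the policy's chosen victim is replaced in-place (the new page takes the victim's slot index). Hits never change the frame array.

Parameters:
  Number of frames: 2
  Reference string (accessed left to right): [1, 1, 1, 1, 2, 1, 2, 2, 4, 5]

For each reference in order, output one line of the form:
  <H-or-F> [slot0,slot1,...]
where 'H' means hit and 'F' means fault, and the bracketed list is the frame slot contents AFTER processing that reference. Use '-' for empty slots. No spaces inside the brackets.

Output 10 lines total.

F [1,-]
H [1,-]
H [1,-]
H [1,-]
F [1,2]
H [1,2]
H [1,2]
H [1,2]
F [4,2]
F [4,5]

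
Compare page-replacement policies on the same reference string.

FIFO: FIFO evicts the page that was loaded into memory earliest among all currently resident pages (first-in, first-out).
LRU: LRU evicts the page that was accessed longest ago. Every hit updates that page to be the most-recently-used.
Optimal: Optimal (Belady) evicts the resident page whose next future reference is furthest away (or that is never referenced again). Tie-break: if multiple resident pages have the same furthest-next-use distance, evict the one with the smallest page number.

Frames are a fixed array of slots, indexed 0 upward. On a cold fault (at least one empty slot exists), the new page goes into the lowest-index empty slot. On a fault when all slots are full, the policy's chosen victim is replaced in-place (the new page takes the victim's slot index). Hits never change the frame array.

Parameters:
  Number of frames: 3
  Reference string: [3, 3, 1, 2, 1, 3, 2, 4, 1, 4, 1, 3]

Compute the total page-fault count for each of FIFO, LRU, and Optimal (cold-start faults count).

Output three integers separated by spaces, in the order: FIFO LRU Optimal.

Answer: 5 6 4

Derivation:
--- FIFO ---
  step 0: ref 3 -> FAULT, frames=[3,-,-] (faults so far: 1)
  step 1: ref 3 -> HIT, frames=[3,-,-] (faults so far: 1)
  step 2: ref 1 -> FAULT, frames=[3,1,-] (faults so far: 2)
  step 3: ref 2 -> FAULT, frames=[3,1,2] (faults so far: 3)
  step 4: ref 1 -> HIT, frames=[3,1,2] (faults so far: 3)
  step 5: ref 3 -> HIT, frames=[3,1,2] (faults so far: 3)
  step 6: ref 2 -> HIT, frames=[3,1,2] (faults so far: 3)
  step 7: ref 4 -> FAULT, evict 3, frames=[4,1,2] (faults so far: 4)
  step 8: ref 1 -> HIT, frames=[4,1,2] (faults so far: 4)
  step 9: ref 4 -> HIT, frames=[4,1,2] (faults so far: 4)
  step 10: ref 1 -> HIT, frames=[4,1,2] (faults so far: 4)
  step 11: ref 3 -> FAULT, evict 1, frames=[4,3,2] (faults so far: 5)
  FIFO total faults: 5
--- LRU ---
  step 0: ref 3 -> FAULT, frames=[3,-,-] (faults so far: 1)
  step 1: ref 3 -> HIT, frames=[3,-,-] (faults so far: 1)
  step 2: ref 1 -> FAULT, frames=[3,1,-] (faults so far: 2)
  step 3: ref 2 -> FAULT, frames=[3,1,2] (faults so far: 3)
  step 4: ref 1 -> HIT, frames=[3,1,2] (faults so far: 3)
  step 5: ref 3 -> HIT, frames=[3,1,2] (faults so far: 3)
  step 6: ref 2 -> HIT, frames=[3,1,2] (faults so far: 3)
  step 7: ref 4 -> FAULT, evict 1, frames=[3,4,2] (faults so far: 4)
  step 8: ref 1 -> FAULT, evict 3, frames=[1,4,2] (faults so far: 5)
  step 9: ref 4 -> HIT, frames=[1,4,2] (faults so far: 5)
  step 10: ref 1 -> HIT, frames=[1,4,2] (faults so far: 5)
  step 11: ref 3 -> FAULT, evict 2, frames=[1,4,3] (faults so far: 6)
  LRU total faults: 6
--- Optimal ---
  step 0: ref 3 -> FAULT, frames=[3,-,-] (faults so far: 1)
  step 1: ref 3 -> HIT, frames=[3,-,-] (faults so far: 1)
  step 2: ref 1 -> FAULT, frames=[3,1,-] (faults so far: 2)
  step 3: ref 2 -> FAULT, frames=[3,1,2] (faults so far: 3)
  step 4: ref 1 -> HIT, frames=[3,1,2] (faults so far: 3)
  step 5: ref 3 -> HIT, frames=[3,1,2] (faults so far: 3)
  step 6: ref 2 -> HIT, frames=[3,1,2] (faults so far: 3)
  step 7: ref 4 -> FAULT, evict 2, frames=[3,1,4] (faults so far: 4)
  step 8: ref 1 -> HIT, frames=[3,1,4] (faults so far: 4)
  step 9: ref 4 -> HIT, frames=[3,1,4] (faults so far: 4)
  step 10: ref 1 -> HIT, frames=[3,1,4] (faults so far: 4)
  step 11: ref 3 -> HIT, frames=[3,1,4] (faults so far: 4)
  Optimal total faults: 4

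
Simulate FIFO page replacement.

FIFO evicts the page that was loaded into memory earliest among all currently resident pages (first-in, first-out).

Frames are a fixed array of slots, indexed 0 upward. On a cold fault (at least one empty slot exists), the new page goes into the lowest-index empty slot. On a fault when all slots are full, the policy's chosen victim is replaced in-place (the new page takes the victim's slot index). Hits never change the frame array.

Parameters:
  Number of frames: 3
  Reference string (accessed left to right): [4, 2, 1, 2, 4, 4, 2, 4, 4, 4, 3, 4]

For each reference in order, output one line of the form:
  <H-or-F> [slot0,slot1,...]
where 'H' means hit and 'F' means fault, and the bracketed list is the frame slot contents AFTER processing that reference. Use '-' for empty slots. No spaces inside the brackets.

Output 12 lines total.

F [4,-,-]
F [4,2,-]
F [4,2,1]
H [4,2,1]
H [4,2,1]
H [4,2,1]
H [4,2,1]
H [4,2,1]
H [4,2,1]
H [4,2,1]
F [3,2,1]
F [3,4,1]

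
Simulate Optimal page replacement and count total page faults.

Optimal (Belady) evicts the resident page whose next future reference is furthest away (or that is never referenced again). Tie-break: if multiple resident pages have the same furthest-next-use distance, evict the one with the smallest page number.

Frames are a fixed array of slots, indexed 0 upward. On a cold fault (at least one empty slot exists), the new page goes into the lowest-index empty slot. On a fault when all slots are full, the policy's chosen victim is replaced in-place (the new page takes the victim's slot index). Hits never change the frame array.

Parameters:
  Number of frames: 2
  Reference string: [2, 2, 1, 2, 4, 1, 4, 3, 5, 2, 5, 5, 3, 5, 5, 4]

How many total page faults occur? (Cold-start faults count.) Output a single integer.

Step 0: ref 2 → FAULT, frames=[2,-]
Step 1: ref 2 → HIT, frames=[2,-]
Step 2: ref 1 → FAULT, frames=[2,1]
Step 3: ref 2 → HIT, frames=[2,1]
Step 4: ref 4 → FAULT (evict 2), frames=[4,1]
Step 5: ref 1 → HIT, frames=[4,1]
Step 6: ref 4 → HIT, frames=[4,1]
Step 7: ref 3 → FAULT (evict 1), frames=[4,3]
Step 8: ref 5 → FAULT (evict 4), frames=[5,3]
Step 9: ref 2 → FAULT (evict 3), frames=[5,2]
Step 10: ref 5 → HIT, frames=[5,2]
Step 11: ref 5 → HIT, frames=[5,2]
Step 12: ref 3 → FAULT (evict 2), frames=[5,3]
Step 13: ref 5 → HIT, frames=[5,3]
Step 14: ref 5 → HIT, frames=[5,3]
Step 15: ref 4 → FAULT (evict 3), frames=[5,4]
Total faults: 8

Answer: 8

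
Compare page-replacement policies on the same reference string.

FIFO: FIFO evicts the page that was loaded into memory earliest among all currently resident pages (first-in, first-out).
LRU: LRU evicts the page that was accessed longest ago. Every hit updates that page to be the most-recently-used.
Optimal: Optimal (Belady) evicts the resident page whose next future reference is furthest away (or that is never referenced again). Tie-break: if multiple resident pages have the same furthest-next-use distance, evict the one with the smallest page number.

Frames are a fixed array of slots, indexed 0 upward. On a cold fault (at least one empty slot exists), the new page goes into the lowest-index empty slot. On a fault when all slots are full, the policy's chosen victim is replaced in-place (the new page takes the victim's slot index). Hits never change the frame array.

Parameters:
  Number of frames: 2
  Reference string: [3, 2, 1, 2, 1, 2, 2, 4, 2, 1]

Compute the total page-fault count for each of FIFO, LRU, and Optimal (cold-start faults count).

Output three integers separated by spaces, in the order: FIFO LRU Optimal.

--- FIFO ---
  step 0: ref 3 -> FAULT, frames=[3,-] (faults so far: 1)
  step 1: ref 2 -> FAULT, frames=[3,2] (faults so far: 2)
  step 2: ref 1 -> FAULT, evict 3, frames=[1,2] (faults so far: 3)
  step 3: ref 2 -> HIT, frames=[1,2] (faults so far: 3)
  step 4: ref 1 -> HIT, frames=[1,2] (faults so far: 3)
  step 5: ref 2 -> HIT, frames=[1,2] (faults so far: 3)
  step 6: ref 2 -> HIT, frames=[1,2] (faults so far: 3)
  step 7: ref 4 -> FAULT, evict 2, frames=[1,4] (faults so far: 4)
  step 8: ref 2 -> FAULT, evict 1, frames=[2,4] (faults so far: 5)
  step 9: ref 1 -> FAULT, evict 4, frames=[2,1] (faults so far: 6)
  FIFO total faults: 6
--- LRU ---
  step 0: ref 3 -> FAULT, frames=[3,-] (faults so far: 1)
  step 1: ref 2 -> FAULT, frames=[3,2] (faults so far: 2)
  step 2: ref 1 -> FAULT, evict 3, frames=[1,2] (faults so far: 3)
  step 3: ref 2 -> HIT, frames=[1,2] (faults so far: 3)
  step 4: ref 1 -> HIT, frames=[1,2] (faults so far: 3)
  step 5: ref 2 -> HIT, frames=[1,2] (faults so far: 3)
  step 6: ref 2 -> HIT, frames=[1,2] (faults so far: 3)
  step 7: ref 4 -> FAULT, evict 1, frames=[4,2] (faults so far: 4)
  step 8: ref 2 -> HIT, frames=[4,2] (faults so far: 4)
  step 9: ref 1 -> FAULT, evict 4, frames=[1,2] (faults so far: 5)
  LRU total faults: 5
--- Optimal ---
  step 0: ref 3 -> FAULT, frames=[3,-] (faults so far: 1)
  step 1: ref 2 -> FAULT, frames=[3,2] (faults so far: 2)
  step 2: ref 1 -> FAULT, evict 3, frames=[1,2] (faults so far: 3)
  step 3: ref 2 -> HIT, frames=[1,2] (faults so far: 3)
  step 4: ref 1 -> HIT, frames=[1,2] (faults so far: 3)
  step 5: ref 2 -> HIT, frames=[1,2] (faults so far: 3)
  step 6: ref 2 -> HIT, frames=[1,2] (faults so far: 3)
  step 7: ref 4 -> FAULT, evict 1, frames=[4,2] (faults so far: 4)
  step 8: ref 2 -> HIT, frames=[4,2] (faults so far: 4)
  step 9: ref 1 -> FAULT, evict 2, frames=[4,1] (faults so far: 5)
  Optimal total faults: 5

Answer: 6 5 5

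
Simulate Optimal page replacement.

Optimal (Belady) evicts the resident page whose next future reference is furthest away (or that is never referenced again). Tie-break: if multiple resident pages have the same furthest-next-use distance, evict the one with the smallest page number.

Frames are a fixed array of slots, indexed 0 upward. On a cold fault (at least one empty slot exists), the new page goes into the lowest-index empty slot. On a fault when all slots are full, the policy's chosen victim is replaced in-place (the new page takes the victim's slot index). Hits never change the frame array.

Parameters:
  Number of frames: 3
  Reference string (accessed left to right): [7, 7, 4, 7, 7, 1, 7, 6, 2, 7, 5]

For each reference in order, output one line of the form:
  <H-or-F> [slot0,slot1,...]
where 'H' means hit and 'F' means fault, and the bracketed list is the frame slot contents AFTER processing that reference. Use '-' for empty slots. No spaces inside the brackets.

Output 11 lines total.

F [7,-,-]
H [7,-,-]
F [7,4,-]
H [7,4,-]
H [7,4,-]
F [7,4,1]
H [7,4,1]
F [7,4,6]
F [7,2,6]
H [7,2,6]
F [7,5,6]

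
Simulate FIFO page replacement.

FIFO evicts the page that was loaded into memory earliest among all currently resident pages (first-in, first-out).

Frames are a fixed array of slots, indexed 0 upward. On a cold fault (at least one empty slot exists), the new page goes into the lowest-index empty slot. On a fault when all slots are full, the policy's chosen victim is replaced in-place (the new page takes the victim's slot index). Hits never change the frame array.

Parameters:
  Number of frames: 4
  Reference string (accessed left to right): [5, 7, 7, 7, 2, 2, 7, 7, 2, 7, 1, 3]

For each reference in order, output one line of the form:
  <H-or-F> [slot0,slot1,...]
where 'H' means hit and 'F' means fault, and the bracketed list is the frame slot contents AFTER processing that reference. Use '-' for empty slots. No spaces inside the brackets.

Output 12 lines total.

F [5,-,-,-]
F [5,7,-,-]
H [5,7,-,-]
H [5,7,-,-]
F [5,7,2,-]
H [5,7,2,-]
H [5,7,2,-]
H [5,7,2,-]
H [5,7,2,-]
H [5,7,2,-]
F [5,7,2,1]
F [3,7,2,1]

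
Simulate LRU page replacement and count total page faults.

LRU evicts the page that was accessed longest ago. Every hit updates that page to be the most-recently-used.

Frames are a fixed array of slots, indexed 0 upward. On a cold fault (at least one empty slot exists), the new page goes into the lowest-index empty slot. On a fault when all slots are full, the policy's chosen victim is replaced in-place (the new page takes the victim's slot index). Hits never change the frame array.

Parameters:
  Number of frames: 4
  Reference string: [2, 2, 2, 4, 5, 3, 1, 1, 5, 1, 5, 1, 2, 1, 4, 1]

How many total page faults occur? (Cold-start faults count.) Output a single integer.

Step 0: ref 2 → FAULT, frames=[2,-,-,-]
Step 1: ref 2 → HIT, frames=[2,-,-,-]
Step 2: ref 2 → HIT, frames=[2,-,-,-]
Step 3: ref 4 → FAULT, frames=[2,4,-,-]
Step 4: ref 5 → FAULT, frames=[2,4,5,-]
Step 5: ref 3 → FAULT, frames=[2,4,5,3]
Step 6: ref 1 → FAULT (evict 2), frames=[1,4,5,3]
Step 7: ref 1 → HIT, frames=[1,4,5,3]
Step 8: ref 5 → HIT, frames=[1,4,5,3]
Step 9: ref 1 → HIT, frames=[1,4,5,3]
Step 10: ref 5 → HIT, frames=[1,4,5,3]
Step 11: ref 1 → HIT, frames=[1,4,5,3]
Step 12: ref 2 → FAULT (evict 4), frames=[1,2,5,3]
Step 13: ref 1 → HIT, frames=[1,2,5,3]
Step 14: ref 4 → FAULT (evict 3), frames=[1,2,5,4]
Step 15: ref 1 → HIT, frames=[1,2,5,4]
Total faults: 7

Answer: 7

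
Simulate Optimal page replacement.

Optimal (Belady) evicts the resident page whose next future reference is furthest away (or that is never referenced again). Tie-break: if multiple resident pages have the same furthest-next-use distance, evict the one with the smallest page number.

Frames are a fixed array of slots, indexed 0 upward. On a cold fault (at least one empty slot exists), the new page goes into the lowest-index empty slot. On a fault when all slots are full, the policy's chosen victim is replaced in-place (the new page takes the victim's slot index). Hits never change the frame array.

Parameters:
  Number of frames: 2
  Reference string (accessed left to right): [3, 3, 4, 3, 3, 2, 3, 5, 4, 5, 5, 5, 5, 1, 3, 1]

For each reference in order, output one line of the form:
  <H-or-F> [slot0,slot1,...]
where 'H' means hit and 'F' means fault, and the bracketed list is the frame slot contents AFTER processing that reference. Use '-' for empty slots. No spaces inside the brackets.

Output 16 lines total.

F [3,-]
H [3,-]
F [3,4]
H [3,4]
H [3,4]
F [3,2]
H [3,2]
F [3,5]
F [4,5]
H [4,5]
H [4,5]
H [4,5]
H [4,5]
F [1,5]
F [1,3]
H [1,3]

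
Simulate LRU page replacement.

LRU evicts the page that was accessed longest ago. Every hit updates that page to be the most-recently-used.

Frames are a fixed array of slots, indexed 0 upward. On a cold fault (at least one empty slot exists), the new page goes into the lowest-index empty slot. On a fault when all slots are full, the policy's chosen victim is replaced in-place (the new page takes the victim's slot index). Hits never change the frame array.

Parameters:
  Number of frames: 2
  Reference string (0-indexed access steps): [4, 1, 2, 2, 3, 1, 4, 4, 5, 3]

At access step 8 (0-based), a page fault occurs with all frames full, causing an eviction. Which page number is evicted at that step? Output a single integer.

Answer: 1

Derivation:
Step 0: ref 4 -> FAULT, frames=[4,-]
Step 1: ref 1 -> FAULT, frames=[4,1]
Step 2: ref 2 -> FAULT, evict 4, frames=[2,1]
Step 3: ref 2 -> HIT, frames=[2,1]
Step 4: ref 3 -> FAULT, evict 1, frames=[2,3]
Step 5: ref 1 -> FAULT, evict 2, frames=[1,3]
Step 6: ref 4 -> FAULT, evict 3, frames=[1,4]
Step 7: ref 4 -> HIT, frames=[1,4]
Step 8: ref 5 -> FAULT, evict 1, frames=[5,4]
At step 8: evicted page 1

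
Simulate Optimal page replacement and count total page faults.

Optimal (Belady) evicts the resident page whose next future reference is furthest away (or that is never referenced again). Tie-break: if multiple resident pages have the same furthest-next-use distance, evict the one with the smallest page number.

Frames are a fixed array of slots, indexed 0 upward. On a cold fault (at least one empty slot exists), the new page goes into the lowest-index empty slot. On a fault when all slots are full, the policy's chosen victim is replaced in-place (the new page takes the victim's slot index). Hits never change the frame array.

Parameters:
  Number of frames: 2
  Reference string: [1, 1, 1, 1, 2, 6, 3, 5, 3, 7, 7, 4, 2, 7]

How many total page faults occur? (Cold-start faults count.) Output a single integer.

Step 0: ref 1 → FAULT, frames=[1,-]
Step 1: ref 1 → HIT, frames=[1,-]
Step 2: ref 1 → HIT, frames=[1,-]
Step 3: ref 1 → HIT, frames=[1,-]
Step 4: ref 2 → FAULT, frames=[1,2]
Step 5: ref 6 → FAULT (evict 1), frames=[6,2]
Step 6: ref 3 → FAULT (evict 6), frames=[3,2]
Step 7: ref 5 → FAULT (evict 2), frames=[3,5]
Step 8: ref 3 → HIT, frames=[3,5]
Step 9: ref 7 → FAULT (evict 3), frames=[7,5]
Step 10: ref 7 → HIT, frames=[7,5]
Step 11: ref 4 → FAULT (evict 5), frames=[7,4]
Step 12: ref 2 → FAULT (evict 4), frames=[7,2]
Step 13: ref 7 → HIT, frames=[7,2]
Total faults: 8

Answer: 8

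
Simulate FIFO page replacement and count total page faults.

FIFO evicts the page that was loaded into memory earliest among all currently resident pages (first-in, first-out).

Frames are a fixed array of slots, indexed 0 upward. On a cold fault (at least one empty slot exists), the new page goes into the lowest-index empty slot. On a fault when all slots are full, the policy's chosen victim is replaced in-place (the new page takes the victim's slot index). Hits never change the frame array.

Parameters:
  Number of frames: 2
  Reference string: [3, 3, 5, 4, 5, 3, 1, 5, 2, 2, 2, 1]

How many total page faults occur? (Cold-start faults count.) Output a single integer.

Step 0: ref 3 → FAULT, frames=[3,-]
Step 1: ref 3 → HIT, frames=[3,-]
Step 2: ref 5 → FAULT, frames=[3,5]
Step 3: ref 4 → FAULT (evict 3), frames=[4,5]
Step 4: ref 5 → HIT, frames=[4,5]
Step 5: ref 3 → FAULT (evict 5), frames=[4,3]
Step 6: ref 1 → FAULT (evict 4), frames=[1,3]
Step 7: ref 5 → FAULT (evict 3), frames=[1,5]
Step 8: ref 2 → FAULT (evict 1), frames=[2,5]
Step 9: ref 2 → HIT, frames=[2,5]
Step 10: ref 2 → HIT, frames=[2,5]
Step 11: ref 1 → FAULT (evict 5), frames=[2,1]
Total faults: 8

Answer: 8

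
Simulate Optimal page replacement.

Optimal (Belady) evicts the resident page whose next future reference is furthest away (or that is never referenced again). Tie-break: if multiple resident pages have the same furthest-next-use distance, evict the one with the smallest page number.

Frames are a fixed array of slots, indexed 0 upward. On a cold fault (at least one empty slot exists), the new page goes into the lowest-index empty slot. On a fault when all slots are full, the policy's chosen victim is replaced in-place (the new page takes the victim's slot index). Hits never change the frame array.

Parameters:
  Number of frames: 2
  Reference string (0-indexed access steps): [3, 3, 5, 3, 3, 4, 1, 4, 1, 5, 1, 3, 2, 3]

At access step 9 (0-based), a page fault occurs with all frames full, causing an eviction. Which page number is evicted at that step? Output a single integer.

Step 0: ref 3 -> FAULT, frames=[3,-]
Step 1: ref 3 -> HIT, frames=[3,-]
Step 2: ref 5 -> FAULT, frames=[3,5]
Step 3: ref 3 -> HIT, frames=[3,5]
Step 4: ref 3 -> HIT, frames=[3,5]
Step 5: ref 4 -> FAULT, evict 3, frames=[4,5]
Step 6: ref 1 -> FAULT, evict 5, frames=[4,1]
Step 7: ref 4 -> HIT, frames=[4,1]
Step 8: ref 1 -> HIT, frames=[4,1]
Step 9: ref 5 -> FAULT, evict 4, frames=[5,1]
At step 9: evicted page 4

Answer: 4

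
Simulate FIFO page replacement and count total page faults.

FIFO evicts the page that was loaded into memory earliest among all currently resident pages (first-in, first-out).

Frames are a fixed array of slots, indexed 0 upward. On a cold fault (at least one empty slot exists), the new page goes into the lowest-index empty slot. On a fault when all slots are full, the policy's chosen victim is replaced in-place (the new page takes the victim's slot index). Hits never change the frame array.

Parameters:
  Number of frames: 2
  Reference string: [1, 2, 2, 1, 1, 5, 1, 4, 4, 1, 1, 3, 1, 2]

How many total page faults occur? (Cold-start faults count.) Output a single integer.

Answer: 8

Derivation:
Step 0: ref 1 → FAULT, frames=[1,-]
Step 1: ref 2 → FAULT, frames=[1,2]
Step 2: ref 2 → HIT, frames=[1,2]
Step 3: ref 1 → HIT, frames=[1,2]
Step 4: ref 1 → HIT, frames=[1,2]
Step 5: ref 5 → FAULT (evict 1), frames=[5,2]
Step 6: ref 1 → FAULT (evict 2), frames=[5,1]
Step 7: ref 4 → FAULT (evict 5), frames=[4,1]
Step 8: ref 4 → HIT, frames=[4,1]
Step 9: ref 1 → HIT, frames=[4,1]
Step 10: ref 1 → HIT, frames=[4,1]
Step 11: ref 3 → FAULT (evict 1), frames=[4,3]
Step 12: ref 1 → FAULT (evict 4), frames=[1,3]
Step 13: ref 2 → FAULT (evict 3), frames=[1,2]
Total faults: 8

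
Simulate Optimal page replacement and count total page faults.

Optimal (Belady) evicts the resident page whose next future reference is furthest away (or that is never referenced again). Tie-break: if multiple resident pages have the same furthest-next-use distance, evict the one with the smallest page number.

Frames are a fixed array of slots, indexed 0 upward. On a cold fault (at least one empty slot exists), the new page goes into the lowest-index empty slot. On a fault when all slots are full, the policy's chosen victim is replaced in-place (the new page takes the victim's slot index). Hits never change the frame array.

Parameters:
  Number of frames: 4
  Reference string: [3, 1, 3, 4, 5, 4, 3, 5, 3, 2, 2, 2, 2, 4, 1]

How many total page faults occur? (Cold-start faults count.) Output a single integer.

Answer: 5

Derivation:
Step 0: ref 3 → FAULT, frames=[3,-,-,-]
Step 1: ref 1 → FAULT, frames=[3,1,-,-]
Step 2: ref 3 → HIT, frames=[3,1,-,-]
Step 3: ref 4 → FAULT, frames=[3,1,4,-]
Step 4: ref 5 → FAULT, frames=[3,1,4,5]
Step 5: ref 4 → HIT, frames=[3,1,4,5]
Step 6: ref 3 → HIT, frames=[3,1,4,5]
Step 7: ref 5 → HIT, frames=[3,1,4,5]
Step 8: ref 3 → HIT, frames=[3,1,4,5]
Step 9: ref 2 → FAULT (evict 3), frames=[2,1,4,5]
Step 10: ref 2 → HIT, frames=[2,1,4,5]
Step 11: ref 2 → HIT, frames=[2,1,4,5]
Step 12: ref 2 → HIT, frames=[2,1,4,5]
Step 13: ref 4 → HIT, frames=[2,1,4,5]
Step 14: ref 1 → HIT, frames=[2,1,4,5]
Total faults: 5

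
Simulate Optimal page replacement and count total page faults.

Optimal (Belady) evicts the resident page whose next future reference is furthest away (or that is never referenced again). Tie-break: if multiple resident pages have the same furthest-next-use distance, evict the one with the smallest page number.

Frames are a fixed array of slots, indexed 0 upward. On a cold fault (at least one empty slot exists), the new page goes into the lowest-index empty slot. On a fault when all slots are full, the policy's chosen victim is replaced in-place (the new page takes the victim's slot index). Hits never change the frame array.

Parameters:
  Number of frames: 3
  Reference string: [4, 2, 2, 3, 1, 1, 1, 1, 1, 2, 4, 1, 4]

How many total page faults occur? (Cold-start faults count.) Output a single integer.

Answer: 4

Derivation:
Step 0: ref 4 → FAULT, frames=[4,-,-]
Step 1: ref 2 → FAULT, frames=[4,2,-]
Step 2: ref 2 → HIT, frames=[4,2,-]
Step 3: ref 3 → FAULT, frames=[4,2,3]
Step 4: ref 1 → FAULT (evict 3), frames=[4,2,1]
Step 5: ref 1 → HIT, frames=[4,2,1]
Step 6: ref 1 → HIT, frames=[4,2,1]
Step 7: ref 1 → HIT, frames=[4,2,1]
Step 8: ref 1 → HIT, frames=[4,2,1]
Step 9: ref 2 → HIT, frames=[4,2,1]
Step 10: ref 4 → HIT, frames=[4,2,1]
Step 11: ref 1 → HIT, frames=[4,2,1]
Step 12: ref 4 → HIT, frames=[4,2,1]
Total faults: 4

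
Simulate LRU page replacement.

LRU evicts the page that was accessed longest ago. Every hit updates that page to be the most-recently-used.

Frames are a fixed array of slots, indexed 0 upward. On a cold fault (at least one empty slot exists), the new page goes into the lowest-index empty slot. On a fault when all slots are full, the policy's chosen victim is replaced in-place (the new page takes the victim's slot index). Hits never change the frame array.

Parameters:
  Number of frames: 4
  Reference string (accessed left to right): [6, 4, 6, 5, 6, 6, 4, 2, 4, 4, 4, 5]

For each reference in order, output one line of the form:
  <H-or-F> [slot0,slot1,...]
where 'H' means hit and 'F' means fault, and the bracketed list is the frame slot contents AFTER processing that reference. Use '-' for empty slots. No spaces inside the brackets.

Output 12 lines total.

F [6,-,-,-]
F [6,4,-,-]
H [6,4,-,-]
F [6,4,5,-]
H [6,4,5,-]
H [6,4,5,-]
H [6,4,5,-]
F [6,4,5,2]
H [6,4,5,2]
H [6,4,5,2]
H [6,4,5,2]
H [6,4,5,2]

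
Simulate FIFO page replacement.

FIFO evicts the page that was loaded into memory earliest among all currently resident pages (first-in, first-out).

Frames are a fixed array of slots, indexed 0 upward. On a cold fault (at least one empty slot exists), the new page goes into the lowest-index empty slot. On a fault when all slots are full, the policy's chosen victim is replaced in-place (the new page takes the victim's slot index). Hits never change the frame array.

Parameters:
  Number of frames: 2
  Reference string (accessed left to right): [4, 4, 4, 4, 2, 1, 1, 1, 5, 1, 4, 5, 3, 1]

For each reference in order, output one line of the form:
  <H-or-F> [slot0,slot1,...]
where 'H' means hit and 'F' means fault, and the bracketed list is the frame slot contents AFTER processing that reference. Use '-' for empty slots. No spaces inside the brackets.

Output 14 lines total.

F [4,-]
H [4,-]
H [4,-]
H [4,-]
F [4,2]
F [1,2]
H [1,2]
H [1,2]
F [1,5]
H [1,5]
F [4,5]
H [4,5]
F [4,3]
F [1,3]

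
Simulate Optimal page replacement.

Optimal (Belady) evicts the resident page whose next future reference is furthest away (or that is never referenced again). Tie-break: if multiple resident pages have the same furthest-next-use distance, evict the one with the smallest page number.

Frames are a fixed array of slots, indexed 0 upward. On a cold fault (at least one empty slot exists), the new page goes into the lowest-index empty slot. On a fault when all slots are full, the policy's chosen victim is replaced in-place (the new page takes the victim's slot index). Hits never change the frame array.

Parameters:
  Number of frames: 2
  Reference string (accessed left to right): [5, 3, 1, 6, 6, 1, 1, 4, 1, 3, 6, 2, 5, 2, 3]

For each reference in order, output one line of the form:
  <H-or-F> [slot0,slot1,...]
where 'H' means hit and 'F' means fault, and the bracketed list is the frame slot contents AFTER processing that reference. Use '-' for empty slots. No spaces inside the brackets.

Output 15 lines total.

F [5,-]
F [5,3]
F [1,3]
F [1,6]
H [1,6]
H [1,6]
H [1,6]
F [1,4]
H [1,4]
F [3,4]
F [3,6]
F [3,2]
F [5,2]
H [5,2]
F [5,3]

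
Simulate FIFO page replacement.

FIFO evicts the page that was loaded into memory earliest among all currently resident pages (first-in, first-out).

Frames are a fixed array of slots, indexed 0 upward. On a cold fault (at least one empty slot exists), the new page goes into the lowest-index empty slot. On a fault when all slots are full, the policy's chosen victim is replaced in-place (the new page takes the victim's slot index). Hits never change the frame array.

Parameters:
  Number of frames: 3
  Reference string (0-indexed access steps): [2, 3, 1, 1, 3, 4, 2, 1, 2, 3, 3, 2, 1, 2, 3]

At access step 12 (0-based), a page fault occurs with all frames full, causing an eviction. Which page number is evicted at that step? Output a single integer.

Step 0: ref 2 -> FAULT, frames=[2,-,-]
Step 1: ref 3 -> FAULT, frames=[2,3,-]
Step 2: ref 1 -> FAULT, frames=[2,3,1]
Step 3: ref 1 -> HIT, frames=[2,3,1]
Step 4: ref 3 -> HIT, frames=[2,3,1]
Step 5: ref 4 -> FAULT, evict 2, frames=[4,3,1]
Step 6: ref 2 -> FAULT, evict 3, frames=[4,2,1]
Step 7: ref 1 -> HIT, frames=[4,2,1]
Step 8: ref 2 -> HIT, frames=[4,2,1]
Step 9: ref 3 -> FAULT, evict 1, frames=[4,2,3]
Step 10: ref 3 -> HIT, frames=[4,2,3]
Step 11: ref 2 -> HIT, frames=[4,2,3]
Step 12: ref 1 -> FAULT, evict 4, frames=[1,2,3]
At step 12: evicted page 4

Answer: 4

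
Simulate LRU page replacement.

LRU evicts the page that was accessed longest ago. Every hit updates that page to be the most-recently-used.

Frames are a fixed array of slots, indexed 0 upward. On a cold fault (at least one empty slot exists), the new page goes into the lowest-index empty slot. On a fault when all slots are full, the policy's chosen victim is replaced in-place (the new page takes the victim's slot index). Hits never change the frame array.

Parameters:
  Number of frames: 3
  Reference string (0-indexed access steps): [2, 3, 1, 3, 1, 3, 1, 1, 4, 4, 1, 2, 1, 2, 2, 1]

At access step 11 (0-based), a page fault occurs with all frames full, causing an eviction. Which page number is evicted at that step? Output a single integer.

Step 0: ref 2 -> FAULT, frames=[2,-,-]
Step 1: ref 3 -> FAULT, frames=[2,3,-]
Step 2: ref 1 -> FAULT, frames=[2,3,1]
Step 3: ref 3 -> HIT, frames=[2,3,1]
Step 4: ref 1 -> HIT, frames=[2,3,1]
Step 5: ref 3 -> HIT, frames=[2,3,1]
Step 6: ref 1 -> HIT, frames=[2,3,1]
Step 7: ref 1 -> HIT, frames=[2,3,1]
Step 8: ref 4 -> FAULT, evict 2, frames=[4,3,1]
Step 9: ref 4 -> HIT, frames=[4,3,1]
Step 10: ref 1 -> HIT, frames=[4,3,1]
Step 11: ref 2 -> FAULT, evict 3, frames=[4,2,1]
At step 11: evicted page 3

Answer: 3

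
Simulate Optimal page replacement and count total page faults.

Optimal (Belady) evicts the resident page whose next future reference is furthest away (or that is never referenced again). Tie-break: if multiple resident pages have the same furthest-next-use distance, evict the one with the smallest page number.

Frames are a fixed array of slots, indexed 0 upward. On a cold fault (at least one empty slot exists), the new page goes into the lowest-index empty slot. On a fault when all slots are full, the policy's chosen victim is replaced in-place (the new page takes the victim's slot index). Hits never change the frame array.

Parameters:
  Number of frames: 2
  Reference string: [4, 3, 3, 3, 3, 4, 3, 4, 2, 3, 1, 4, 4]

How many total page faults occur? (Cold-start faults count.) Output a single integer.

Answer: 5

Derivation:
Step 0: ref 4 → FAULT, frames=[4,-]
Step 1: ref 3 → FAULT, frames=[4,3]
Step 2: ref 3 → HIT, frames=[4,3]
Step 3: ref 3 → HIT, frames=[4,3]
Step 4: ref 3 → HIT, frames=[4,3]
Step 5: ref 4 → HIT, frames=[4,3]
Step 6: ref 3 → HIT, frames=[4,3]
Step 7: ref 4 → HIT, frames=[4,3]
Step 8: ref 2 → FAULT (evict 4), frames=[2,3]
Step 9: ref 3 → HIT, frames=[2,3]
Step 10: ref 1 → FAULT (evict 2), frames=[1,3]
Step 11: ref 4 → FAULT (evict 1), frames=[4,3]
Step 12: ref 4 → HIT, frames=[4,3]
Total faults: 5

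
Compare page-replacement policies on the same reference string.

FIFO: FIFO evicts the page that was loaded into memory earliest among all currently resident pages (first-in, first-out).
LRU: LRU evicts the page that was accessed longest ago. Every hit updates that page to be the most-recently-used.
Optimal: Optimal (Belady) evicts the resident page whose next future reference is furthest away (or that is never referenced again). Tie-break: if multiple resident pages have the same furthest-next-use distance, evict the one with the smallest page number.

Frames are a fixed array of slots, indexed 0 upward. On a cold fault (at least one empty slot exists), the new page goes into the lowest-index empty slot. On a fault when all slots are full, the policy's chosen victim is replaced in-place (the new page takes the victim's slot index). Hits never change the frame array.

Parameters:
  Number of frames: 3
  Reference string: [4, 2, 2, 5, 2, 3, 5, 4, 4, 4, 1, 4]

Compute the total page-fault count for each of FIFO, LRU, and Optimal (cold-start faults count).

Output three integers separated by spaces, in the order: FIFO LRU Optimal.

Answer: 6 6 5

Derivation:
--- FIFO ---
  step 0: ref 4 -> FAULT, frames=[4,-,-] (faults so far: 1)
  step 1: ref 2 -> FAULT, frames=[4,2,-] (faults so far: 2)
  step 2: ref 2 -> HIT, frames=[4,2,-] (faults so far: 2)
  step 3: ref 5 -> FAULT, frames=[4,2,5] (faults so far: 3)
  step 4: ref 2 -> HIT, frames=[4,2,5] (faults so far: 3)
  step 5: ref 3 -> FAULT, evict 4, frames=[3,2,5] (faults so far: 4)
  step 6: ref 5 -> HIT, frames=[3,2,5] (faults so far: 4)
  step 7: ref 4 -> FAULT, evict 2, frames=[3,4,5] (faults so far: 5)
  step 8: ref 4 -> HIT, frames=[3,4,5] (faults so far: 5)
  step 9: ref 4 -> HIT, frames=[3,4,5] (faults so far: 5)
  step 10: ref 1 -> FAULT, evict 5, frames=[3,4,1] (faults so far: 6)
  step 11: ref 4 -> HIT, frames=[3,4,1] (faults so far: 6)
  FIFO total faults: 6
--- LRU ---
  step 0: ref 4 -> FAULT, frames=[4,-,-] (faults so far: 1)
  step 1: ref 2 -> FAULT, frames=[4,2,-] (faults so far: 2)
  step 2: ref 2 -> HIT, frames=[4,2,-] (faults so far: 2)
  step 3: ref 5 -> FAULT, frames=[4,2,5] (faults so far: 3)
  step 4: ref 2 -> HIT, frames=[4,2,5] (faults so far: 3)
  step 5: ref 3 -> FAULT, evict 4, frames=[3,2,5] (faults so far: 4)
  step 6: ref 5 -> HIT, frames=[3,2,5] (faults so far: 4)
  step 7: ref 4 -> FAULT, evict 2, frames=[3,4,5] (faults so far: 5)
  step 8: ref 4 -> HIT, frames=[3,4,5] (faults so far: 5)
  step 9: ref 4 -> HIT, frames=[3,4,5] (faults so far: 5)
  step 10: ref 1 -> FAULT, evict 3, frames=[1,4,5] (faults so far: 6)
  step 11: ref 4 -> HIT, frames=[1,4,5] (faults so far: 6)
  LRU total faults: 6
--- Optimal ---
  step 0: ref 4 -> FAULT, frames=[4,-,-] (faults so far: 1)
  step 1: ref 2 -> FAULT, frames=[4,2,-] (faults so far: 2)
  step 2: ref 2 -> HIT, frames=[4,2,-] (faults so far: 2)
  step 3: ref 5 -> FAULT, frames=[4,2,5] (faults so far: 3)
  step 4: ref 2 -> HIT, frames=[4,2,5] (faults so far: 3)
  step 5: ref 3 -> FAULT, evict 2, frames=[4,3,5] (faults so far: 4)
  step 6: ref 5 -> HIT, frames=[4,3,5] (faults so far: 4)
  step 7: ref 4 -> HIT, frames=[4,3,5] (faults so far: 4)
  step 8: ref 4 -> HIT, frames=[4,3,5] (faults so far: 4)
  step 9: ref 4 -> HIT, frames=[4,3,5] (faults so far: 4)
  step 10: ref 1 -> FAULT, evict 3, frames=[4,1,5] (faults so far: 5)
  step 11: ref 4 -> HIT, frames=[4,1,5] (faults so far: 5)
  Optimal total faults: 5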